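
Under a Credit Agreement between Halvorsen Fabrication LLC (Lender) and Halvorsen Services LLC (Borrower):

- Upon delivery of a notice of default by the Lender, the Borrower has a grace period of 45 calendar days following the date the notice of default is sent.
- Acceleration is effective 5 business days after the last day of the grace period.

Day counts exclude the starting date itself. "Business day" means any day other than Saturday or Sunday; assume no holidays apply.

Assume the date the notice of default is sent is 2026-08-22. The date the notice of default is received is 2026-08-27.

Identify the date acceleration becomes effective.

Adding 45 calendar days to 2026-08-22 gives 2026-10-06, which is the last day of the grace period.
The date acceleration becomes effective: counting 5 business days from Tuesday, 2026-10-06 (Oct 7, Oct 8, Oct 9, Oct 12, Oct 13, skipping weekends) reaches Tuesday, 2026-10-13.

2026-10-13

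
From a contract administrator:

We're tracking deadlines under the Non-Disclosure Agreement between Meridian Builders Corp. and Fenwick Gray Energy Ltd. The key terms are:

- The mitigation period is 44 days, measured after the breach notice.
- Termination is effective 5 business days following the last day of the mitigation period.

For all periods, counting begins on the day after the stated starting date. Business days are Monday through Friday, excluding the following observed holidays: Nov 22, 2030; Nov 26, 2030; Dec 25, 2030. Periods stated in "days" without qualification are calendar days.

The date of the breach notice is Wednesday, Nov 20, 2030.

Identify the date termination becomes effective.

Jan 10, 2031

The last day of the mitigation period: Nov 20, 2030 + 44 days = Jan 3, 2031.
The date termination becomes effective: 5 business days after Friday, Jan 3, 2031, skipping weekends — Jan 6, Jan 7, Jan 8, Jan 9, Jan 10 — lands on Friday, Jan 10, 2031.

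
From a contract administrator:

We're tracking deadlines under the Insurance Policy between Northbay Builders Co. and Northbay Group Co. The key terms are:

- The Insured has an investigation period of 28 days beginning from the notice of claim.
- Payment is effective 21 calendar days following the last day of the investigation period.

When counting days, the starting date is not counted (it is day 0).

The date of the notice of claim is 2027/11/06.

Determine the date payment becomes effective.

2027/12/25

Adding 28 calendar days to 2027/11/06 gives 2027/12/04, which is the last day of the investigation period.
The date payment becomes effective: 21 calendar days after 2027/12/04 is 2027/12/25.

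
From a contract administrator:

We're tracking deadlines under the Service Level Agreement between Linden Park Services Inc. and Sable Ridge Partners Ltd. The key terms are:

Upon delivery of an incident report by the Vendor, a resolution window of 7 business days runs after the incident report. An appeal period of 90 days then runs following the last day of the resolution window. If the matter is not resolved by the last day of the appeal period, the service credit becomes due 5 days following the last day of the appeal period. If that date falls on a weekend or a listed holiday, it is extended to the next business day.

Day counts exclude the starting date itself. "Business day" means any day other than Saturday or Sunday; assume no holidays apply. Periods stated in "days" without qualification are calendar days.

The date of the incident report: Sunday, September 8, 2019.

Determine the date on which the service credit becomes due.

The last day of the resolution window: counting 7 business days from Sunday, September 8, 2019 (Sep 9, Sep 10, Sep 11, Sep 12, Sep 13, Sep 16, Sep 17, skipping weekends) reaches Tuesday, September 17, 2019.
Adding 90 calendar days to September 17, 2019 gives December 16, 2019, which is the last day of the appeal period.
The date on which the service credit becomes due: 5 calendar days after December 16, 2019 is December 21, 2019. That falls on a Saturday, so it rolls to the next business day, Monday, December 23, 2019.

December 23, 2019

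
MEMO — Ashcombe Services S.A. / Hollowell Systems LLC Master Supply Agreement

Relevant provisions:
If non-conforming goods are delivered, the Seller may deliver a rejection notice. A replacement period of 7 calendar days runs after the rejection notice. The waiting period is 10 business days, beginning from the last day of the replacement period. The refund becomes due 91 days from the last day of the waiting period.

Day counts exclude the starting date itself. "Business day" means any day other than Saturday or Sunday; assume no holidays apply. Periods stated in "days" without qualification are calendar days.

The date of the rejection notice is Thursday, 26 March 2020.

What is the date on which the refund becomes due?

The last day of the replacement period: 26 March 2020 + 7 days = 2 April 2020.
The last day of the waiting period: counting 10 business days from Thursday, 2 April 2020 (Apr 3, Apr 6, Apr 7, Apr 8, Apr 9, Apr 10, Apr 13, Apr 14, Apr 15, Apr 16, skipping weekends) reaches Thursday, 16 April 2020.
Adding 91 calendar days to 16 April 2020 gives 16 July 2020, which is the date on which the refund becomes due.

16 July 2020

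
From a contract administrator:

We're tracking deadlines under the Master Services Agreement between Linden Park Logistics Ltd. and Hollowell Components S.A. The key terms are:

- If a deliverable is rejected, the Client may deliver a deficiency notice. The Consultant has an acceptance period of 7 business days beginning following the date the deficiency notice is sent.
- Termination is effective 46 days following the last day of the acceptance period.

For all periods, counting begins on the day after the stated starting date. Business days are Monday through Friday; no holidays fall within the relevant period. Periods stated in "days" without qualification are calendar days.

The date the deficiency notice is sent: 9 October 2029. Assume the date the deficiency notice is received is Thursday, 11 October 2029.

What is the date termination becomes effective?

From Tuesday, 9 October 2029, 7 business days (Oct 10, Oct 11, Oct 12, Oct 15, Oct 16, Oct 17, Oct 18, skipping weekends) brings us to Thursday, 18 October 2029, which is the last day of the acceptance period.
The date termination becomes effective: 46 calendar days after 18 October 2029 is 3 December 2029.

3 December 2029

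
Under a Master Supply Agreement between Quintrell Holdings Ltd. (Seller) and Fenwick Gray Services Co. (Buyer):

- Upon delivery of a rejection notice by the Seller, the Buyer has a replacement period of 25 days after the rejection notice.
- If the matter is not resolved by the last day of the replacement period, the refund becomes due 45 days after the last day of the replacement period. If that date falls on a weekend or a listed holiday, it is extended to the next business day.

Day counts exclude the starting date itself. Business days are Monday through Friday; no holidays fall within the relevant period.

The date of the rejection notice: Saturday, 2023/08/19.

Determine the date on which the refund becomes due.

The last day of the replacement period: 2023/08/19 + 25 days = 2023/09/13.
Adding 45 calendar days to 2023/09/13 gives 2023/10/28, which is the date on which the refund becomes due. That falls on a Saturday, so it rolls to the next business day, Monday, 2023/10/30.

2023/10/30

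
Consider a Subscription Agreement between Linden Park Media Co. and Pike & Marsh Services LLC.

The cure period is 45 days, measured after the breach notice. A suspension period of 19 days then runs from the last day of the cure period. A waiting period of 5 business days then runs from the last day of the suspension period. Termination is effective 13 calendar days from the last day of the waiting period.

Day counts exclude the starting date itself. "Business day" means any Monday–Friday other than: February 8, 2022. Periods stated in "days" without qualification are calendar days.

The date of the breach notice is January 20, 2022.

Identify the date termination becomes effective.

The last day of the cure period: January 20, 2022 + 45 days = March 6, 2022.
Adding 19 calendar days to March 6, 2022 gives March 25, 2022, which is the last day of the suspension period.
The last day of the waiting period: 5 business days after Friday, March 25, 2022, skipping weekends — Mar 28, Mar 29, Mar 30, Mar 31, Apr 1 — lands on Friday, April 1, 2022.
The date termination becomes effective: April 1, 2022 + 13 days = April 14, 2022.

April 14, 2022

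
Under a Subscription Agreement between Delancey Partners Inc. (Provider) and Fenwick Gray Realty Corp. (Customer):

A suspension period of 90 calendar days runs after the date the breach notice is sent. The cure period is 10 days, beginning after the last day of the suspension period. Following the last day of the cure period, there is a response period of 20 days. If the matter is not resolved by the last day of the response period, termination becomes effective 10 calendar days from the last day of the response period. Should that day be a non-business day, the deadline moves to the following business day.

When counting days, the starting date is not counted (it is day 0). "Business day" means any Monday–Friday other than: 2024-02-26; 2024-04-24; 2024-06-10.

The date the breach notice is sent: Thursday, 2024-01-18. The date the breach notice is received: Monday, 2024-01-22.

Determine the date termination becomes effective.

Adding 90 calendar days to 2024-01-18 gives 2024-04-17, which is the last day of the suspension period.
The last day of the cure period: 2024-04-17 + 10 days = 2024-04-27.
Adding 20 calendar days to 2024-04-27 gives 2024-05-17, which is the last day of the response period.
The date termination becomes effective: 10 calendar days after 2024-05-17 is 2024-05-27. 2024-05-27 is a Monday and is not a listed holiday, so no roll-forward applies.

2024-05-27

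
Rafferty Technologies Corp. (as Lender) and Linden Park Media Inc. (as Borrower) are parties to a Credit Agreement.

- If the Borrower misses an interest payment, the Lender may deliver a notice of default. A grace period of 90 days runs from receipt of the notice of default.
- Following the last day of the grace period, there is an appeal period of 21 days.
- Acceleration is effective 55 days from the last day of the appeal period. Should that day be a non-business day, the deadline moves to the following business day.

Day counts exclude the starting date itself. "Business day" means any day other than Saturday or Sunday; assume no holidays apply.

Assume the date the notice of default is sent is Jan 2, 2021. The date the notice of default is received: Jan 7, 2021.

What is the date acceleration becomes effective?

Adding 90 calendar days to Jan 7, 2021 gives Apr 7, 2021, which is the last day of the grace period.
The last day of the appeal period: Apr 7, 2021 + 21 days = Apr 28, 2021.
Adding 55 calendar days to Apr 28, 2021 gives Jun 22, 2021, which is the date acceleration becomes effective. Jun 22, 2021 is a Tuesday, so no roll-forward applies.

Jun 22, 2021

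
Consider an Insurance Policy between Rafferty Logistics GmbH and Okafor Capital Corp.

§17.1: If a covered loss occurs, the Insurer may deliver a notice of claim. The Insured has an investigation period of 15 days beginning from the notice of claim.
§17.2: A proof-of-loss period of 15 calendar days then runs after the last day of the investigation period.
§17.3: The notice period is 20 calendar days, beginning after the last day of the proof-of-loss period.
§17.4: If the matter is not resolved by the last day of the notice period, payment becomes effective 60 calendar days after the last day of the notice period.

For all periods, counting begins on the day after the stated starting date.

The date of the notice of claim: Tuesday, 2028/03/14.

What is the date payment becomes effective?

2028/07/02

The last day of the investigation period: 15 calendar days after 2028/03/14 is 2028/03/29.
Adding 15 calendar days to 2028/03/29 gives 2028/04/13, which is the last day of the proof-of-loss period.
The last day of the notice period: 20 calendar days after 2028/04/13 is 2028/05/03.
The date payment becomes effective: 2028/05/03 + 60 days = 2028/07/02.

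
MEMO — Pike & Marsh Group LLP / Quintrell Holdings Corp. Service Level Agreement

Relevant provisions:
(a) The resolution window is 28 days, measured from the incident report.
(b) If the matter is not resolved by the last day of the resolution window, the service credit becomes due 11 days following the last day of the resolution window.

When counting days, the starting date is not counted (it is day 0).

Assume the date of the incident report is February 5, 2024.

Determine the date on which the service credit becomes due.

The last day of the resolution window: 28 calendar days after February 5, 2024 is March 4, 2024.
The date on which the service credit becomes due: March 4, 2024 + 11 days = March 15, 2024.

March 15, 2024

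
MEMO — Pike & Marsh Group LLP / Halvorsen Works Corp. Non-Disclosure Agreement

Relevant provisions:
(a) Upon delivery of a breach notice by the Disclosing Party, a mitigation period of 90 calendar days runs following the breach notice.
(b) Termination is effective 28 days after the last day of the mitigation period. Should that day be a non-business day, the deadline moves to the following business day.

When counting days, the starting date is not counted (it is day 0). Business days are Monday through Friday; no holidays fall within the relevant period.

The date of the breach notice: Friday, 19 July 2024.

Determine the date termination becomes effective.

The last day of the mitigation period: 19 July 2024 + 90 days = 17 October 2024.
The date termination becomes effective: 28 calendar days after 17 October 2024 is 14 November 2024. 14 November 2024 is a Thursday, so no roll-forward applies.

14 November 2024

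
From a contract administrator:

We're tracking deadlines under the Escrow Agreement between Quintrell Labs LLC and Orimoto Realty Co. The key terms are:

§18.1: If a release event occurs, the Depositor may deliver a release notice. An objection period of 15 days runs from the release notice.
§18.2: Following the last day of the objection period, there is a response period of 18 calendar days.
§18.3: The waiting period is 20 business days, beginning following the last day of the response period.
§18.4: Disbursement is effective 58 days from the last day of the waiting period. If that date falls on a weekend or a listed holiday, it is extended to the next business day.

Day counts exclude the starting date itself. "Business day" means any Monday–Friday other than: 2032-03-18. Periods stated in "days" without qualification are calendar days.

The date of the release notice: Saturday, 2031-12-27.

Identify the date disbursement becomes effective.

The last day of the objection period: 2031-12-27 + 15 days = 2032-01-11.
The last day of the response period: 2032-01-11 + 18 days = 2032-01-29.
The last day of the waiting period: counting 20 business days from Thursday, 2032-01-29 (Jan 30, Feb 2, Feb 3, Feb 4, …, Feb 24, Feb 25, Feb 26, skipping weekends) reaches Thursday, 2032-02-26.
Adding 58 calendar days to 2032-02-26 gives 2032-04-24, which is the date disbursement becomes effective. That falls on a Saturday, so it rolls to the next business day, Monday, 2032-04-26.

2032-04-26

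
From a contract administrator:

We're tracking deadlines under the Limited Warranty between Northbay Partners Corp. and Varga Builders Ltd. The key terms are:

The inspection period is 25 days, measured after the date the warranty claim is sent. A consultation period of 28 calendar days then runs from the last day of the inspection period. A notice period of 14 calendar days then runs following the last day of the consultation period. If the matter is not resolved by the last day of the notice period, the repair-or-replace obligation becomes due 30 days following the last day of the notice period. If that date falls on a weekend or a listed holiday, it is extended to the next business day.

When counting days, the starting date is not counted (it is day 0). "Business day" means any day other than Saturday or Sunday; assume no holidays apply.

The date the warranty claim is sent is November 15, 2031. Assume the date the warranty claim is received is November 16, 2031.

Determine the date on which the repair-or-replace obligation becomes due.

The last day of the inspection period: November 15, 2031 + 25 days = December 10, 2031.
Adding 28 calendar days to December 10, 2031 gives January 7, 2032, which is the last day of the consultation period.
The last day of the notice period: January 7, 2032 + 14 days = January 21, 2032.
The date on which the repair-or-replace obligation becomes due: 30 calendar days after January 21, 2032 is February 20, 2032. February 20, 2032 is a Friday, so no roll-forward applies.

February 20, 2032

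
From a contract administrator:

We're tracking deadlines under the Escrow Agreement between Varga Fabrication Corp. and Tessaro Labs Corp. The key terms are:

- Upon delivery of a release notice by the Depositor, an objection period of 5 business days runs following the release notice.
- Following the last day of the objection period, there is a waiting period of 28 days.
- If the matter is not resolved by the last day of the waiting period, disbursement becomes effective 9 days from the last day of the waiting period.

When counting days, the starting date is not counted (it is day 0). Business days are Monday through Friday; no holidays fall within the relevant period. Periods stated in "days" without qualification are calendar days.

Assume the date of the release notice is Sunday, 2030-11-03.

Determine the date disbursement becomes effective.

2030-12-15

From Sunday, 2030-11-03, 5 business days (Nov 4, Nov 5, Nov 6, Nov 7, Nov 8, skipping weekends) brings us to Friday, 2030-11-08, which is the last day of the objection period.
Adding 28 calendar days to 2030-11-08 gives 2030-12-06, which is the last day of the waiting period.
The date disbursement becomes effective: 9 calendar days after 2030-12-06 is 2030-12-15.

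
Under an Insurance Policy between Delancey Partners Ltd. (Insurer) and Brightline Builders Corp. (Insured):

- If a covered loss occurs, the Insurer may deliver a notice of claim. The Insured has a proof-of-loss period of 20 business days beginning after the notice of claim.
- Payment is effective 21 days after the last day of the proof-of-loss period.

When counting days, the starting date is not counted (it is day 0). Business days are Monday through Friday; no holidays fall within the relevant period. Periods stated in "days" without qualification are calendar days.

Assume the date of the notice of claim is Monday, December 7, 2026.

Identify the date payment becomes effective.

From Monday, December 7, 2026, 20 business days (Dec 8, Dec 9, Dec 10, Dec 11, …, Dec 31, Jan 1, Jan 4, skipping weekends) brings us to Monday, January 4, 2027, which is the last day of the proof-of-loss period.
The date payment becomes effective: 21 calendar days after January 4, 2027 is January 25, 2027.

January 25, 2027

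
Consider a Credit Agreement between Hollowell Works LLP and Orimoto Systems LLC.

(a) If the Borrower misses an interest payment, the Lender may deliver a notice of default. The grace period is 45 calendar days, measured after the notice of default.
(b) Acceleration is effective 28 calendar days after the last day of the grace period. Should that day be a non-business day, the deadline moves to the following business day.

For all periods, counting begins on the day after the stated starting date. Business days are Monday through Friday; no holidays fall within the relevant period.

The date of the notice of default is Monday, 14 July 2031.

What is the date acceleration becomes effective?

25 September 2031

The last day of the grace period: 14 July 2031 + 45 days = 28 August 2031.
Adding 28 calendar days to 28 August 2031 gives 25 September 2031, which is the date acceleration becomes effective. 25 September 2031 is a Thursday, so no roll-forward applies.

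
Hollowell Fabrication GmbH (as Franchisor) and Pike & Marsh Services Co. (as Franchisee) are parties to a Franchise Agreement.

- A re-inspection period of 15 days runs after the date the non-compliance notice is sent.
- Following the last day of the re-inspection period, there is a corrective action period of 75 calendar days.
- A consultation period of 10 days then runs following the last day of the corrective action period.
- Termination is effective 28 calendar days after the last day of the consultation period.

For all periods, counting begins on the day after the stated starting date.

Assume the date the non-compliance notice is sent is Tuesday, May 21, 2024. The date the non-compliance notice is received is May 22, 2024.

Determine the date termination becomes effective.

Adding 15 calendar days to May 21, 2024 gives June 5, 2024, which is the last day of the re-inspection period.
Adding 75 calendar days to June 5, 2024 gives August 19, 2024, which is the last day of the corrective action period.
The last day of the consultation period: 10 calendar days after August 19, 2024 is August 29, 2024.
The date termination becomes effective: August 29, 2024 + 28 days = September 26, 2024.

September 26, 2024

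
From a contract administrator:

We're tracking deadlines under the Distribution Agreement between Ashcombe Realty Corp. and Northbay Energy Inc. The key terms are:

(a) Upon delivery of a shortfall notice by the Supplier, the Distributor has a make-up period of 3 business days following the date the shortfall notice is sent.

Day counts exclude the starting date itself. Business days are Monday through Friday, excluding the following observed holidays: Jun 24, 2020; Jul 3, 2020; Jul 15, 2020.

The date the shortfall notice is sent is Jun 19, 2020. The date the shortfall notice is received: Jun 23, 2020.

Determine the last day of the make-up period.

Jun 25, 2020

The last day of the make-up period: 3 business days after Friday, Jun 19, 2020, skipping weekends and the listed holiday on Jun 24 — Jun 22, Jun 23, Jun 25 — lands on Thursday, Jun 25, 2020.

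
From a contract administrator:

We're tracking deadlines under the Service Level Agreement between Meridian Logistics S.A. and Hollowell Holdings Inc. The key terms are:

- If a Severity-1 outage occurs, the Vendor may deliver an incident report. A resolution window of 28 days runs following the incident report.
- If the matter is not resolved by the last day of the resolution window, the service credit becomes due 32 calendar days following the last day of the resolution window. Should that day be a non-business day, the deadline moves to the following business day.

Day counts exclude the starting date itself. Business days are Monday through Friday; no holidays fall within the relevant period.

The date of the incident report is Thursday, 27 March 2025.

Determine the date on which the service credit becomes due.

The last day of the resolution window: 27 March 2025 + 28 days = 24 April 2025.
Adding 32 calendar days to 24 April 2025 gives 26 May 2025, which is the date on which the service credit becomes due. 26 May 2025 is a Monday, so no roll-forward applies.

26 May 2025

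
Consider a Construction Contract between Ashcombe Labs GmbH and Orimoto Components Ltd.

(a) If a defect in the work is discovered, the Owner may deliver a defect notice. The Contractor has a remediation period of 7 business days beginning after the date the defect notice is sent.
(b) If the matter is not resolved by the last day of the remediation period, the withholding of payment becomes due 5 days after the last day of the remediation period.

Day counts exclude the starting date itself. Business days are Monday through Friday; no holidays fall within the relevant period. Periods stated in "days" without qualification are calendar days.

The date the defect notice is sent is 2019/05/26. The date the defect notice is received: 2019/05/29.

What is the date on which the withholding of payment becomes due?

From Sunday, 2019/05/26, 7 business days (May 27, May 28, May 29, May 30, May 31, Jun 3, Jun 4, skipping weekends) brings us to Tuesday, 2019/06/04, which is the last day of the remediation period.
The date on which the withholding of payment becomes due: 5 calendar days after 2019/06/04 is 2019/06/09.

2019/06/09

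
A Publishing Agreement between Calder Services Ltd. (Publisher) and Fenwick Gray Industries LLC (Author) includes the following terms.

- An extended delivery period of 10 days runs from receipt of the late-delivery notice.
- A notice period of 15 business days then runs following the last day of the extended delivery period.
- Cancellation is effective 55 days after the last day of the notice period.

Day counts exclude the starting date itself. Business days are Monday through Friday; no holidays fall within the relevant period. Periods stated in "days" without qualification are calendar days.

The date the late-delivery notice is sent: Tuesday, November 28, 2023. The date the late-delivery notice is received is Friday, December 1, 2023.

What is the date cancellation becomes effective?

The last day of the extended delivery period: 10 calendar days after December 1, 2023 is December 11, 2023.
From Monday, December 11, 2023, 15 business days (Dec 12, Dec 13, Dec 14, Dec 15, …, Dec 28, Dec 29, Jan 1, skipping weekends) brings us to Monday, January 1, 2024, which is the last day of the notice period.
Adding 55 calendar days to January 1, 2024 gives February 25, 2024, which is the date cancellation becomes effective.

February 25, 2024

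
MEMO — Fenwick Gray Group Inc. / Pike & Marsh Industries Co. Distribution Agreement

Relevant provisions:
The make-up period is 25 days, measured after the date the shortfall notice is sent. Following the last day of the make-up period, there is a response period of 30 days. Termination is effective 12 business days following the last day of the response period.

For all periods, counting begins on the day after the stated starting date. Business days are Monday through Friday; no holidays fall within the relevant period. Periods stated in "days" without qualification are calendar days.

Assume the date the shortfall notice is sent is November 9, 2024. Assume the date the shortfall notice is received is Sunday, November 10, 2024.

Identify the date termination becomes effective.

January 21, 2025

The last day of the make-up period: November 9, 2024 + 25 days = December 4, 2024.
The last day of the response period: December 4, 2024 + 30 days = January 3, 2025.
From Friday, January 3, 2025, 12 business days (Jan 6, Jan 7, Jan 8, Jan 9, …, Jan 17, Jan 20, Jan 21, skipping weekends) brings us to Tuesday, January 21, 2025, which is the date termination becomes effective.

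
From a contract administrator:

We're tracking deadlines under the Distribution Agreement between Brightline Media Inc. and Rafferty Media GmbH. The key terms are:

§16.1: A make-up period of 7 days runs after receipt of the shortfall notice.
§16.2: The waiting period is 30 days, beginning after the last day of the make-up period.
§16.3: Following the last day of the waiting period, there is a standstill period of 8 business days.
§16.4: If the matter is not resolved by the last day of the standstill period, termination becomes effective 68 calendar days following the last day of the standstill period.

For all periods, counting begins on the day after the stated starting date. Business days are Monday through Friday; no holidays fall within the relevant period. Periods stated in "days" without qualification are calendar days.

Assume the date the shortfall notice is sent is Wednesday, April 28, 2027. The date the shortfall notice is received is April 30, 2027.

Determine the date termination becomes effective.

The last day of the make-up period: April 30, 2027 + 7 days = May 7, 2027.
The last day of the waiting period: May 7, 2027 + 30 days = June 6, 2027.
The last day of the standstill period: 8 business days after Sunday, June 6, 2027, skipping weekends — Jun 7, Jun 8, Jun 9, Jun 10, Jun 11, Jun 14, Jun 15, Jun 16 — lands on Wednesday, June 16, 2027.
The date termination becomes effective: June 16, 2027 + 68 days = August 23, 2027.

August 23, 2027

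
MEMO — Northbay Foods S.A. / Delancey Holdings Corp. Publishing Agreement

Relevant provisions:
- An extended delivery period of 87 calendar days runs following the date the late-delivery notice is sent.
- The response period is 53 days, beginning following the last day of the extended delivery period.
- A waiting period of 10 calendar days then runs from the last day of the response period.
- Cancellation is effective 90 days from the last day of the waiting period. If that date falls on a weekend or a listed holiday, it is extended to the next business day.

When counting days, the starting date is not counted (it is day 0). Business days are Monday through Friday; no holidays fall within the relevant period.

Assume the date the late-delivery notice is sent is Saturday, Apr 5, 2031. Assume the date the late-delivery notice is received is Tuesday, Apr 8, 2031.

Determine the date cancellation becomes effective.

Dec 1, 2031

The last day of the extended delivery period: Apr 5, 2031 + 87 days = Jul 1, 2031.
The last day of the response period: Jul 1, 2031 + 53 days = Aug 23, 2031.
The last day of the waiting period: 10 calendar days after Aug 23, 2031 is Sep 2, 2031.
The date cancellation becomes effective: Sep 2, 2031 + 90 days = Dec 1, 2031. Dec 1, 2031 is a Monday, so no roll-forward applies.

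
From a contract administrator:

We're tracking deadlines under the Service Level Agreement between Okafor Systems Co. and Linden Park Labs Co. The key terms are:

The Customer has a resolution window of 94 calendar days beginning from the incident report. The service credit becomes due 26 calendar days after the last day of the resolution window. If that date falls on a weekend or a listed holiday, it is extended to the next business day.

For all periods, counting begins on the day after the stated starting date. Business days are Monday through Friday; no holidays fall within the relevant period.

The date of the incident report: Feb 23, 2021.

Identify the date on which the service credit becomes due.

Adding 94 calendar days to Feb 23, 2021 gives May 28, 2021, which is the last day of the resolution window.
Adding 26 calendar days to May 28, 2021 gives Jun 23, 2021, which is the date on which the service credit becomes due. Jun 23, 2021 is a Wednesday, so no roll-forward applies.

Jun 23, 2021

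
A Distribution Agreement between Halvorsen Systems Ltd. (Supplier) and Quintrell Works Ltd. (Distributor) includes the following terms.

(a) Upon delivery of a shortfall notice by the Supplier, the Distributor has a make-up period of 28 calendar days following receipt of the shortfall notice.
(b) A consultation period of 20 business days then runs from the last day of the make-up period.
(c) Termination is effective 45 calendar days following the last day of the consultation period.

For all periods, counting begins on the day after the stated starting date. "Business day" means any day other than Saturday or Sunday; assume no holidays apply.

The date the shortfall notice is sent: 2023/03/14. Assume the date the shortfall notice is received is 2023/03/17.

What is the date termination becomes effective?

The last day of the make-up period: 2023/03/17 + 28 days = 2023/04/14.
The last day of the consultation period: 20 business days after Friday, 2023/04/14, skipping weekends — Apr 17, Apr 18, Apr 19, Apr 20, …, May 10, May 11, May 12 — lands on Friday, 2023/05/12.
The date termination becomes effective: 2023/05/12 + 45 days = 2023/06/26.

2023/06/26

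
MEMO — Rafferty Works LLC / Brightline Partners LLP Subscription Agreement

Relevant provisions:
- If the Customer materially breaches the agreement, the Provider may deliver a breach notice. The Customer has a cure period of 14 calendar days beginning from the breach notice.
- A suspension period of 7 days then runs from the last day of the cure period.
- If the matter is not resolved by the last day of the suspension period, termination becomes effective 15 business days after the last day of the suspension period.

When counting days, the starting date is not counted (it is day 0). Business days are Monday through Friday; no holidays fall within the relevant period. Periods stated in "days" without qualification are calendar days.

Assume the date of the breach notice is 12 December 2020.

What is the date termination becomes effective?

22 January 2021

The last day of the cure period: 14 calendar days after 12 December 2020 is 26 December 2020.
The last day of the suspension period: 7 calendar days after 26 December 2020 is 2 January 2021.
The date termination becomes effective: counting 15 business days from Saturday, 2 January 2021 (Jan 4, Jan 5, Jan 6, Jan 7, …, Jan 20, Jan 21, Jan 22, skipping weekends) reaches Friday, 22 January 2021.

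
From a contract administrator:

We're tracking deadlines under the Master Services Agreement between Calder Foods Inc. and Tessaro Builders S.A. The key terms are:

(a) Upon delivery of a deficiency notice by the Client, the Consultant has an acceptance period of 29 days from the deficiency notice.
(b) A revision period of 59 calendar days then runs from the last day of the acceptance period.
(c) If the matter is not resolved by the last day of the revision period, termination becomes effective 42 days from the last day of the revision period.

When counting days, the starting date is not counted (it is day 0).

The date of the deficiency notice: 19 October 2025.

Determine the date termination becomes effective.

26 February 2026

Adding 29 calendar days to 19 October 2025 gives 17 November 2025, which is the last day of the acceptance period.
The last day of the revision period: 17 November 2025 + 59 days = 15 January 2026.
The date termination becomes effective: 15 January 2026 + 42 days = 26 February 2026.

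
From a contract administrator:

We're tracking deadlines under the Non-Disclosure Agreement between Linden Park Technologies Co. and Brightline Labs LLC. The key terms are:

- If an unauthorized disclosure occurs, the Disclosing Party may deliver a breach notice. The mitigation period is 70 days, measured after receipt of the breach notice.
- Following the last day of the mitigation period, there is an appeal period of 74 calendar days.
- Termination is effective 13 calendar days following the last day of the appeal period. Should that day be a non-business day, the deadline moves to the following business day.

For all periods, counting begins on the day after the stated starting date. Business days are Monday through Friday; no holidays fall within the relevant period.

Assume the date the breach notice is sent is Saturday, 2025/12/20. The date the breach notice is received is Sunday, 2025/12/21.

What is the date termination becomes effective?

2026/05/27

The last day of the mitigation period: 70 calendar days after 2025/12/21 is 2026/03/01.
The last day of the appeal period: 74 calendar days after 2026/03/01 is 2026/05/14.
The date termination becomes effective: 2026/05/14 + 13 days = 2026/05/27. 2026/05/27 is a Wednesday, so no roll-forward applies.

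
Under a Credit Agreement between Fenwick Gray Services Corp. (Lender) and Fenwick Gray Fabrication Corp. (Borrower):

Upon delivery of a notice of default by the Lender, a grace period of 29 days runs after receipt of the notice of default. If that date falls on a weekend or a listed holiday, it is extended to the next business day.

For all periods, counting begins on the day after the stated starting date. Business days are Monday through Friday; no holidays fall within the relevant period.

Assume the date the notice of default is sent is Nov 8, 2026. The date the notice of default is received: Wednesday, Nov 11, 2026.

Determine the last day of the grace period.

The last day of the grace period: Nov 11, 2026 + 29 days = Dec 10, 2026. Dec 10, 2026 is a Thursday, so no roll-forward applies.

Dec 10, 2026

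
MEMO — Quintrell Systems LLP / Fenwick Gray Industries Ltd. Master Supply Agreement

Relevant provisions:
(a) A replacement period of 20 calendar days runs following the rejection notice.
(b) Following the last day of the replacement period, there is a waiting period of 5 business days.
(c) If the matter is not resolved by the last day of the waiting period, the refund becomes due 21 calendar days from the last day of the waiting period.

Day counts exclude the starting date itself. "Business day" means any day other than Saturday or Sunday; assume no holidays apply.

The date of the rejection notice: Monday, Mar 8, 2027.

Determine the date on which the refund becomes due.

The last day of the replacement period: 20 calendar days after Mar 8, 2027 is Mar 28, 2027.
The last day of the waiting period: 5 business days after Sunday, Mar 28, 2027, skipping weekends — Mar 29, Mar 30, Mar 31, Apr 1, Apr 2 — lands on Friday, Apr 2, 2027.
The date on which the refund becomes due: Apr 2, 2027 + 21 days = Apr 23, 2027.

Apr 23, 2027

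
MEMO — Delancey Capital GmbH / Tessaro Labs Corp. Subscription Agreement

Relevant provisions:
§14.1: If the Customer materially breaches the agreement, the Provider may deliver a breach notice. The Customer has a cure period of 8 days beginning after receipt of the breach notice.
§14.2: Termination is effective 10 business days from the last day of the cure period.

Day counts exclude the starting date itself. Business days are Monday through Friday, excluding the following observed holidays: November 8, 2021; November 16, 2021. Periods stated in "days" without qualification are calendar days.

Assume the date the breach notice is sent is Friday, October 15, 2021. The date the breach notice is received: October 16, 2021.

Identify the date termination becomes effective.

The last day of the cure period: 8 calendar days after October 16, 2021 is October 24, 2021.
The date termination becomes effective: 10 business days after Sunday, October 24, 2021, skipping weekends — Oct 25, Oct 26, Oct 27, Oct 28, Oct 29, Nov 1, Nov 2, Nov 3, Nov 4, Nov 5 — lands on Friday, November 5, 2021.

November 5, 2021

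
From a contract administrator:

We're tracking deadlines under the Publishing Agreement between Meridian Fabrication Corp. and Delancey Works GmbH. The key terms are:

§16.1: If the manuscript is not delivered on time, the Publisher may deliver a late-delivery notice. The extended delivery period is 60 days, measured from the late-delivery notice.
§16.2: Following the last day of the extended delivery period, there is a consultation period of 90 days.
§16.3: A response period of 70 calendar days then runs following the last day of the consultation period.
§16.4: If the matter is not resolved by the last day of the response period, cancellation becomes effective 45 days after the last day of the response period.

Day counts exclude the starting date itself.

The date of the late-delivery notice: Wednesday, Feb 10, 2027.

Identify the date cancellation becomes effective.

The last day of the extended delivery period: Feb 10, 2027 + 60 days = Apr 11, 2027.
The last day of the consultation period: Apr 11, 2027 + 90 days = Jul 10, 2027.
Adding 70 calendar days to Jul 10, 2027 gives Sep 18, 2027, which is the last day of the response period.
The date cancellation becomes effective: 45 calendar days after Sep 18, 2027 is Nov 2, 2027.

Nov 2, 2027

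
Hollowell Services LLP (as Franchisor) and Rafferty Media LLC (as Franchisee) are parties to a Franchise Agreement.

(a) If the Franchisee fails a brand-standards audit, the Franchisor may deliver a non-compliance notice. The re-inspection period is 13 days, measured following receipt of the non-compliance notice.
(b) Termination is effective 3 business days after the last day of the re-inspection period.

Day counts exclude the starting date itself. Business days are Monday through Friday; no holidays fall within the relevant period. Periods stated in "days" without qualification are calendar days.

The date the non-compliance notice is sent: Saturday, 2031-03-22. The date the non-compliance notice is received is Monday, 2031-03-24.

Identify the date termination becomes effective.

The last day of the re-inspection period: 13 calendar days after 2031-03-24 is 2031-04-06.
From Sunday, 2031-04-06, 3 business days (Apr 7, Apr 8, Apr 9, skipping weekends) brings us to Wednesday, 2031-04-09, which is the date termination becomes effective.

2031-04-09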